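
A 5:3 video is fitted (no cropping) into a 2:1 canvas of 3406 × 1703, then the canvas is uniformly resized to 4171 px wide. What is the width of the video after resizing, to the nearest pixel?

3476 px

In the 3406×1703 frame the video fills the height: width = 1703 × 5/3 ≈ 2838.33 px.
The frame scales by 4171/3406 = 1.2246; 2838.33 × 1.2246 ≈ 3475.83 px.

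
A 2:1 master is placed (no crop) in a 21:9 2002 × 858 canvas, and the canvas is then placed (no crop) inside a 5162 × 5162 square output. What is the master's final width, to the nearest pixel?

2:1 in 2002×858: fills the height, so the master is 1716.00 × 858.00.
The 21:9 canvas is width-limited in 5162×5162, giving 5162.00 × 2212.29; scale factor 2.5784.
The master scales with it: width 1716.00 × 2.5784 ≈ 4424.57.

4425 px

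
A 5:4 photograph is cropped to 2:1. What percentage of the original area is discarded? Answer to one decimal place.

37.5%

2:1 is wider than 5:4, so the crop keeps the full width and trims the height.
Area ratio = (1.250)/(2.000) = 62.50%; the remaining 37.50% is cropped out.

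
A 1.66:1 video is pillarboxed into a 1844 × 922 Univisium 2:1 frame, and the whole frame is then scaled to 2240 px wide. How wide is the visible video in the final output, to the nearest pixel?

1859 px

At 1844×922 the video is height-limited, so width = 922 × 1.660 ≈ 1530.52 px.
Resizing to 2240 px wide multiplies everything by 1.2148: 1530.52 → 1859.20 px.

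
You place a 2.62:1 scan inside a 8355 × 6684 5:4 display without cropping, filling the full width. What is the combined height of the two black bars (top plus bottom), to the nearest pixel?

3495 px

That makes the image 3188.93 px tall (8355 / 2.620).
Leftover height: 6684 − 3188.93 = 3495.07 px.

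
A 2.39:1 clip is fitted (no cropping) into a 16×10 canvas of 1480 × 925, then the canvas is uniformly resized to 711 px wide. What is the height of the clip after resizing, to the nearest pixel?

Fitted into 1480×925, the clip spans the width; its height is 1480 / 2.390 ≈ 619.25 px.
Resizing to 711 px wide multiplies everything by 0.4804: 619.25 → 297.49 px.

297 px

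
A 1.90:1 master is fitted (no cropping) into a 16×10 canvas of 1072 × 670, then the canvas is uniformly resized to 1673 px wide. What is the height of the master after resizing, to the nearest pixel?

In the 1072×670 frame the master fills the width: height = 1072 / 1.900 ≈ 564.21 px.
The frame scales by 1673/1072 = 1.5606; 564.21 × 1.5606 ≈ 880.53 px.

881 px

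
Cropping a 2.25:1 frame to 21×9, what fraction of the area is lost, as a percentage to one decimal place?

3.6%

The width stays; only height is cut (since 21×9 is wider than 2.25:1).
Fraction kept = (2.250)/(2.333) ≈ 96.43%, so 3.57% is lost.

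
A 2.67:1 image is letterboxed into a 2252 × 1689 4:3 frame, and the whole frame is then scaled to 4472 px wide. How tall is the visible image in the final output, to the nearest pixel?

Fitted into 2252×1689, the image spans the width; its height is 2252 / 2.670 ≈ 843.45 px.
The frame scales by 4472/2252 = 1.9858; 843.45 × 1.9858 ≈ 1674.91 px.

1675 px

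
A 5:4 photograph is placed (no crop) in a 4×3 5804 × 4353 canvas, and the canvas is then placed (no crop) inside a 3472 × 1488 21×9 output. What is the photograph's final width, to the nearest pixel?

1860 px

5:4 in 5804×4353: fills the height, so the photograph is 5441.25 × 4353.00.
4×3 in 3472×1488: fills the height, so the intermediate becomes 1984.00 × 1488.00 — a scale of ×0.3418.
Applying the same ×0.3418: 5441.25 → 1860.00.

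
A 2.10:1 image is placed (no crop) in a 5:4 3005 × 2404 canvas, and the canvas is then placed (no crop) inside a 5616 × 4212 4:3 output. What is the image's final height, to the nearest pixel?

Inside the 3005×2404 canvas the image is width-limited at 3005.00 × 1430.95.
Second fit — the 5:4 canvas into 5616×4212 spans the height: 5265.00 × 4212.00 (×1.7521 from 3005×2404).
Applying the same ×1.7521: 1430.95 → 2507.14.

2507 px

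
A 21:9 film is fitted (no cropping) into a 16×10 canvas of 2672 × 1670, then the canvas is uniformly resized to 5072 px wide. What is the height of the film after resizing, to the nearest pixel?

At 2672×1670 the film is width-limited, so height = 2672 × 9/21 ≈ 1145.14 px.
Scaling 2672 → 5072 is ×1.8982, so the height becomes 1145.14 × 1.8982 ≈ 2173.71 px.

2174 px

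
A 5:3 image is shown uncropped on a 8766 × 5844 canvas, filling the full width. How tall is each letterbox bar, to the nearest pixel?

That makes the image 5259.60 px tall (8766 × 3/5).
5844 − 5259.60 = 584.40 px of bars (292.20 each).

292 px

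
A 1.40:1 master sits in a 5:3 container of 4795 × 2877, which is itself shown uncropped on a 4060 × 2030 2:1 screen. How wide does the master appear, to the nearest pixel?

First fit — 1.40:1 into 4795×2877 spans the height: 4027.80 × 2877.00.
5:3 in 4060×2030: fills the height, so the intermediate becomes 3383.33 × 2030.00 — a scale of ×0.7056.
The master scales with it: width 4027.80 × 0.7056 ≈ 2842.00.

2842 px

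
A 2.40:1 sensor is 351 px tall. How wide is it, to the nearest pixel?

351 × 2.400 = 842.40.

842 px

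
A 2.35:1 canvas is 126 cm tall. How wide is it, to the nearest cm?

296 cm

126 × 2.350 = 296.10.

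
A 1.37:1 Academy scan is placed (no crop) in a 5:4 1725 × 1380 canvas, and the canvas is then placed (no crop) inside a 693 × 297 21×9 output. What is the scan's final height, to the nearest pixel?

1.37:1 Academy in 1725×1380: fills the width, so the scan is 1725.00 × 1259.12.
5:4 in 693×297: fills the height, so the intermediate becomes 371.25 × 297.00 — a scale of ×0.2152.
Applying the same ×0.2152: 1259.12 → 270.99.

271 px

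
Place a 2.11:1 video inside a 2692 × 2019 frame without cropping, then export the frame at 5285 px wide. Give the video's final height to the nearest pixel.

2505 px

In the 2692×2019 frame the video fills the width: height = 2692 / 2.110 ≈ 1275.83 px.
Resizing to 5285 px wide multiplies everything by 1.9632: 1275.83 → 2504.74 px.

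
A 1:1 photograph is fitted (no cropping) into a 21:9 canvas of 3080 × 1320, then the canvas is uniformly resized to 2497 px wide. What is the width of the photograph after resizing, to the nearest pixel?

1070 px

In the 3080×1320 frame the photograph fills the height: width = 1320 × 1/1 ≈ 1320.00 px.
Scaling 3080 → 2497 is ×0.8107, so the width becomes 1320.00 × 0.8107 ≈ 1070.14 px.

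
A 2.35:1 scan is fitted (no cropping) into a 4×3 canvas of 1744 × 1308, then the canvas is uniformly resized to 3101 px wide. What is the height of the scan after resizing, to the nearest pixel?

Fitted into 1744×1308, the scan spans the width; its height is 1744 / 2.350 ≈ 742.13 px.
Scaling 1744 → 3101 is ×1.7781, so the height becomes 742.13 × 1.7781 ≈ 1319.57 px.

1320 px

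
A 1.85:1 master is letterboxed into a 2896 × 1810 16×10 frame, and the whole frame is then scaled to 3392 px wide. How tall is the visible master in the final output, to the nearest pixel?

1834 px

At 2896×1810 the master is width-limited, so height = 2896 / 1.850 ≈ 1565.41 px.
Resizing to 3392 px wide multiplies everything by 1.1713: 1565.41 → 1833.51 px.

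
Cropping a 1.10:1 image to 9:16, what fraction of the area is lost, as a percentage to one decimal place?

48.9%

Going from 1.10:1 to 9:16 means cutting width while keeping height.
(0.562)/(1.100) ≈ 0.511 of the area survives, leaving 48.86% discarded.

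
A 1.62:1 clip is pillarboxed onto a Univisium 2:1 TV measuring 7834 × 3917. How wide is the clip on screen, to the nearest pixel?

1.62:1 is narrower than Univisium 2:1, so it spans the full height.
Content width = 3917 × 1.620 ≈ 6345.54 px.

6346 px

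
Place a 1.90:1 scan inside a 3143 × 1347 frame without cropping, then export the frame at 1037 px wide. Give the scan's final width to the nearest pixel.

844 px

At 3143×1347 the scan is height-limited, so width = 1347 × 1.900 ≈ 2559.30 px.
The frame scales by 1037/3143 = 0.3299; 2559.30 × 0.3299 ≈ 844.41 px.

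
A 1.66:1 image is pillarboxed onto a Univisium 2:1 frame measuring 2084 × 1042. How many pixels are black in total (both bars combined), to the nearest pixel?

369160 pixels

1.66:1 (1.660) < Univisium 2:1 (2.000), so the image fills the height.
That makes the image 1729.7200 px wide (1042 × 1.660).
Black = 2084 − 1729.7200 = 354.2800 px.
Bar area = 354.2800 × 1042 ≈ 369160 px.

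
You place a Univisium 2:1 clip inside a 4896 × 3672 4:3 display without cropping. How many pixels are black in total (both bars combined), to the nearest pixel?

5992704 pixels

Since 2.000 > 1.333, the clip is width-limited.
Content height = 4896 × 1/2 ≈ 2448.0000 px.
Black = 3672 − 2448.0000 = 1224.0000 px.
That's 1224.0000 × 4896 ≈ 5992704 black pixels.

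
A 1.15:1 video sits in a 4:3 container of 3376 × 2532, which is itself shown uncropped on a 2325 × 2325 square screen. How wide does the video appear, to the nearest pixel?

2005 px

Inside the 3376×2532 canvas the video is height-limited at 2911.80 × 2532.00.
4:3 in 2325×2325: fills the width, so the intermediate becomes 2325.00 × 1743.75 — a scale of ×0.6887.
The video scales with it: width 2911.80 × 0.6887 ≈ 2005.31.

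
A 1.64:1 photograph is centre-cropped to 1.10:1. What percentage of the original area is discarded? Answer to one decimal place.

1.10:1 is narrower than 1.64:1, so the crop keeps the full height and trims the width.
Area ratio = (1.100)/(1.640) = 67.07%; the remaining 32.93% is cropped out.

32.9%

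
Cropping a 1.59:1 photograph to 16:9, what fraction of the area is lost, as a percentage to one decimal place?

The width stays; only height is cut (since 16:9 is wider than 1.59:1).
(1.590)/(1.778) ≈ 0.894 of the area survives, leaving 10.56% discarded.

10.6%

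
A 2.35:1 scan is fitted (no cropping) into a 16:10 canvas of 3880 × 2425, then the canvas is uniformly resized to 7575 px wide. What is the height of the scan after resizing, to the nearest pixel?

Fitted into 3880×2425, the scan spans the width; its height is 3880 / 2.350 ≈ 1651.06 px.
The frame scales by 7575/3880 = 1.9523; 1651.06 × 1.9523 ≈ 3223.40 px.

3223 px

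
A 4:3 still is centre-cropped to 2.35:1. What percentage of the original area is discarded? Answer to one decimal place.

43.3%

The width stays; only height is cut (since 2.35:1 is wider than 4:3).
(1.333)/(2.350) ≈ 0.567 of the area survives, leaving 43.26% discarded.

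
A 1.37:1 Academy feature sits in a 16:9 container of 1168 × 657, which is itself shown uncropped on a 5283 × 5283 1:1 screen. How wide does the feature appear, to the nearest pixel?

4071 px

First fit — 1.37:1 Academy into 1168×657 spans the height: 900.09 × 657.00.
16:9 in 5283×5283: fills the width, so the intermediate becomes 5283.00 × 2971.69 — a scale of ×4.5231.
So the feature's width is 900.09 × 4.5231 ≈ 4071.21.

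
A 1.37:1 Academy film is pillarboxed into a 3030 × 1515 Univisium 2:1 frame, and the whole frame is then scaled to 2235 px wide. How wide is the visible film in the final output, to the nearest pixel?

Fitted into 3030×1515, the film spans the height; its width is 1515 × 1.370 ≈ 2075.55 px.
Scaling 3030 → 2235 is ×0.7376, so the width becomes 2075.55 × 0.7376 ≈ 1530.97 px.

1531 px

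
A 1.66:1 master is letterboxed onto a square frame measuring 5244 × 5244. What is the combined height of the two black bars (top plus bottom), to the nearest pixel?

1.66:1 (1.660) > square (1.000), so the master fills the width.
Content height = 5244 / 1.660 ≈ 3159.04 px.
Leftover height: 5244 − 3159.04 = 2084.96 px.

2085 px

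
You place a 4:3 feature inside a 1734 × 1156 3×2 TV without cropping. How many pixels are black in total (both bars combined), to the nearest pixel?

222723 pixels

Since 1.333 < 1.500, the feature is height-limited.
The feature is 1156 × 4/3 ≈ 1541.3333 px wide.
1734 − 1541.3333 = 192.6667 px of bars.
That's 192.6667 × 1156 ≈ 222723 black pixels.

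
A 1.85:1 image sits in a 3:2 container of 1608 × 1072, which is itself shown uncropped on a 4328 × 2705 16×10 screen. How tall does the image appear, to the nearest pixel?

2193 px

Inside the 1608×1072 canvas the image is width-limited at 1608.00 × 869.19.
The 3:2 canvas is height-limited in 4328×2705, giving 4057.50 × 2705.00; scale factor 2.5233.
So the image's height is 869.19 × 2.5233 ≈ 2193.24.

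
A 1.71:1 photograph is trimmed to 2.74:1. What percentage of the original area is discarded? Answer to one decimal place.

37.6%

Going from 1.71:1 to 2.74:1 means cutting height while keeping width.
(1.710)/(2.740) ≈ 0.624 of the area survives, leaving 37.59% discarded.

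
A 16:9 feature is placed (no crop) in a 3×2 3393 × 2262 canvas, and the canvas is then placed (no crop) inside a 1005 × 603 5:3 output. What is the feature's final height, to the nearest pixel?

Inside the 3393×2262 canvas the feature is width-limited at 3393.00 × 1908.56.
Second fit — the 3×2 canvas into 1005×603 spans the height: 904.50 × 603.00 (×0.2666 from 3393×2262).
Applying the same ×0.2666: 1908.56 → 508.78.

509 px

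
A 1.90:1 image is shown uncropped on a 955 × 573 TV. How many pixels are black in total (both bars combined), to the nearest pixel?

67202 pixels

Since 1.900 > 1.667, the image is width-limited.
That makes the image 502.6316 px tall (955 / 1.900).
573 − 502.6316 = 70.3684 px of bars.
Bar area = 70.3684 × 955 ≈ 67202 px.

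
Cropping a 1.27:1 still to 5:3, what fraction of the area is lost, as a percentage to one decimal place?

5:3 is wider than 1.27:1, so the crop keeps the full width and trims the height.
(1.270)/(1.667) ≈ 0.762 of the area survives, leaving 23.80% discarded.

23.8%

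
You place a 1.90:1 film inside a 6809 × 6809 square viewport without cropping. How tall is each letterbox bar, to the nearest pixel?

1.90:1 is wider than square, so it spans the full width.
Content height = 6809 / 1.900 ≈ 3583.68 px.
6809 − 3583.68 = 3225.32 px of bars (1612.66 each).

1613 px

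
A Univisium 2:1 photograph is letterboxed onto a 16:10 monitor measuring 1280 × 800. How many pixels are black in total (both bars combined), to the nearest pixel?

Univisium 2:1 is wider than 16:10, so it spans the full width.
The photograph is 1280 × 1/2 ≈ 640.0000 px tall.
800 − 640.0000 = 160.0000 px of bars.
That's 160.0000 × 1280 ≈ 204800 black pixels.

204800 pixels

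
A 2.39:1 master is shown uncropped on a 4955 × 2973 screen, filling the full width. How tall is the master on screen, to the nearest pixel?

The master is 4955 / 2.390 ≈ 2073.22 px tall.

2073 px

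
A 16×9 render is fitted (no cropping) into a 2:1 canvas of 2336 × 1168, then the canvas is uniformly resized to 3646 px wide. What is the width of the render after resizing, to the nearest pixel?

3241 px

In the 2336×1168 frame the render fills the height: width = 1168 × 16/9 ≈ 2076.44 px.
Scaling 2336 → 3646 is ×1.5608, so the width becomes 2076.44 × 1.5608 ≈ 3240.89 px.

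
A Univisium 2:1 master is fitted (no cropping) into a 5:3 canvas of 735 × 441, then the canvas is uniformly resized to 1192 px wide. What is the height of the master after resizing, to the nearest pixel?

In the 735×441 frame the master fills the width: height = 735 × 1/2 ≈ 367.50 px.
Scaling 735 → 1192 is ×1.6218, so the height becomes 367.50 × 1.6218 ≈ 596.00 px.

596 px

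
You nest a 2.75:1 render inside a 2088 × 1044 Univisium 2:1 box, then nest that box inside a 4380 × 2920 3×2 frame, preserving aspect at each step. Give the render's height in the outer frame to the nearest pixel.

Inside the 2088×1044 canvas the render is width-limited at 2088.00 × 759.27.
Second fit — the Univisium 2:1 canvas into 4380×2920 spans the width: 4380.00 × 2190.00 (×2.0977 from 2088×1044).
Applying the same ×2.0977: 759.27 → 1592.73.

1593 px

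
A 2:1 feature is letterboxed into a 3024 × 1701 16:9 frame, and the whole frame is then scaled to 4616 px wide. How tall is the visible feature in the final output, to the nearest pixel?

At 3024×1701 the feature is width-limited, so height = 3024 × 1/2 ≈ 1512.00 px.
The frame scales by 4616/3024 = 1.5265; 1512.00 × 1.5265 ≈ 2308.00 px.

2308 px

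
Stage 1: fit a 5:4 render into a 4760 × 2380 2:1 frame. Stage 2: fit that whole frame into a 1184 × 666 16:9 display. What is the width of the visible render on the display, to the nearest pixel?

740 px

Inside the 4760×2380 canvas the render is height-limited at 2975.00 × 2380.00.
Second fit — the 2:1 canvas into 1184×666 spans the width: 1184.00 × 592.00 (×0.2487 from 4760×2380).
Applying the same ×0.2487: 2975.00 → 740.00.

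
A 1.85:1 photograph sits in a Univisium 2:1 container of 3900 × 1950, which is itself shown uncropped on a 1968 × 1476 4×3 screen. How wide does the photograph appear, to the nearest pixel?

1820 px

First fit — 1.85:1 into 3900×1950 spans the height: 3607.50 × 1950.00.
Univisium 2:1 in 1968×1476: fills the width, so the intermediate becomes 1968.00 × 984.00 — a scale of ×0.5046.
Applying the same ×0.5046: 3607.50 → 1820.40.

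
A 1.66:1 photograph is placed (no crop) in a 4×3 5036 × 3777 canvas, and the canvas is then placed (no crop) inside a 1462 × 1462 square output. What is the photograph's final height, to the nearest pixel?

First fit — 1.66:1 into 5036×3777 spans the width: 5036.00 × 3033.73.
The 4×3 canvas is width-limited in 1462×1462, giving 1462.00 × 1096.50; scale factor 0.2903.
Applying the same ×0.2903: 3033.73 → 880.72.

881 px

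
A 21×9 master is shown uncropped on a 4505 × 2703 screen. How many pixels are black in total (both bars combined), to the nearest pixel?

3479147 pixels

Since 2.333 > 1.667, the master is width-limited.
Content height = 4505 × 9/21 ≈ 1930.7143 px.
2703 − 1930.7143 = 772.2857 px of bars.
Across the 4505-px span: 772.2857 × 4505 ≈ 3479147 px.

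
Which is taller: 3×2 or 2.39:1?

3×2 = 1.5 and 2.39; 2.39 > 1.5. The smaller width-to-height ratio is the taller frame.

3×2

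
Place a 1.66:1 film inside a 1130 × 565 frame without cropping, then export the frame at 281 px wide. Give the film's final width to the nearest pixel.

In the 1130×565 frame the film fills the height: width = 565 × 1.660 ≈ 937.90 px.
The frame scales by 281/1130 = 0.2487; 937.90 × 0.2487 ≈ 233.23 px.

233 px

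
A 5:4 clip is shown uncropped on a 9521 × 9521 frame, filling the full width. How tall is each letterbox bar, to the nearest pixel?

That makes the image 7616.80 px tall (9521 × 4/5).
9521 − 7616.80 = 1904.20 px of bars (952.10 each).

952 px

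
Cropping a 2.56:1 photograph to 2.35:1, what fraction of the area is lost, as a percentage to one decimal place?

2.35:1 is narrower than 2.56:1, so the crop keeps the full height and trims the width.
(2.350)/(2.560) ≈ 0.918 of the area survives, leaving 8.20% discarded.

8.2%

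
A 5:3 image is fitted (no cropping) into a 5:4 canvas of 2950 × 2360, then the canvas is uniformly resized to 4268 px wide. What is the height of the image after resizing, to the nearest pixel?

2561 px

At 2950×2360 the image is width-limited, so height = 2950 × 3/5 ≈ 1770.00 px.
Scaling 2950 → 4268 is ×1.4468, so the height becomes 1770.00 × 1.4468 ≈ 2560.80 px.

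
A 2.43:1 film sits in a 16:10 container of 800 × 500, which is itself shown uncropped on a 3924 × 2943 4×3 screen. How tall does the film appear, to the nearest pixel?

First fit — 2.43:1 into 800×500 spans the width: 800.00 × 329.22.
The 16:10 canvas is width-limited in 3924×2943, giving 3924.00 × 2452.50; scale factor 4.9050.
Applying the same ×4.9050: 329.22 → 1614.81.

1615 px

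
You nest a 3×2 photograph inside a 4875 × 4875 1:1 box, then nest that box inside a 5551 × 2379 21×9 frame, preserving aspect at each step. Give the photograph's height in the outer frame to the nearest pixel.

1586 px

Inside the 4875×4875 canvas the photograph is width-limited at 4875.00 × 3250.00.
Second fit — the 1:1 canvas into 5551×2379 spans the height: 2379.00 × 2379.00 (×0.4880 from 4875×4875).
Applying the same ×0.4880: 3250.00 → 1586.00.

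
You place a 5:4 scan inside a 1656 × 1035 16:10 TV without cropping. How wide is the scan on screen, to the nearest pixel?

1294 px

Since 1.250 < 1.600, the scan is height-limited.
That makes the image 1293.75 px wide (1035 × 5/4).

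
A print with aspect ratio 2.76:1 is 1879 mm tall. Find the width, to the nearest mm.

Width = 1879 × 2.760 = 5186.04.

5186 mm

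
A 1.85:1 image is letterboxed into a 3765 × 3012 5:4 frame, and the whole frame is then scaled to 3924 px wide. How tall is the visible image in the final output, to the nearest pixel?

2121 px

In the 3765×3012 frame the image fills the width: height = 3765 / 1.850 ≈ 2035.14 px.
Scaling 3765 → 3924 is ×1.0422, so the height becomes 2035.14 × 1.0422 ≈ 2121.08 px.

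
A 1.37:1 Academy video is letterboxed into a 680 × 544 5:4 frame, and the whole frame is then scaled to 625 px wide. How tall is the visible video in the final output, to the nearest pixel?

456 px

At 680×544 the video is width-limited, so height = 680 / 1.370 ≈ 496.35 px.
Scaling 680 → 625 is ×0.9191, so the height becomes 496.35 × 0.9191 ≈ 456.20 px.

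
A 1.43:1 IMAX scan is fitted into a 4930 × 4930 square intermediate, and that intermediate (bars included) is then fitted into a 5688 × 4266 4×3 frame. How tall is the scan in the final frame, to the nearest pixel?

Inside the 4930×4930 canvas the scan is width-limited at 4930.00 × 3447.55.
The square canvas is height-limited in 5688×4266, giving 4266.00 × 4266.00; scale factor 0.8653.
So the scan's height is 3447.55 × 0.8653 ≈ 2983.22.

2983 px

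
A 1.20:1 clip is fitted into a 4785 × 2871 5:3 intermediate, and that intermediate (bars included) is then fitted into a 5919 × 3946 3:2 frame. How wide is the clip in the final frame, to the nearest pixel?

1.20:1 in 4785×2871: fills the height, so the clip is 3445.20 × 2871.00.
The 5:3 canvas is width-limited in 5919×3946, giving 5919.00 × 3551.40; scale factor 1.2370.
So the clip's width is 3445.20 × 1.2370 ≈ 4261.68.

4262 px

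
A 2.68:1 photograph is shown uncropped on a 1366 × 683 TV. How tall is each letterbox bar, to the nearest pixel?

2.68:1 is wider than 2:1, so it spans the full width.
The photograph is 1366 / 2.680 ≈ 509.70 px tall.
Black = 683 − 509.70 = 173.30 px, or 86.65 per bar.

87 px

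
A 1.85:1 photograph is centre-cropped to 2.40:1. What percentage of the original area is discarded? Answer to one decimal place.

22.9%

2.40:1 is wider than 1.85:1, so the crop keeps the full width and trims the height.
Fraction kept = (1.850)/(2.400) ≈ 77.08%, so 22.92% is lost.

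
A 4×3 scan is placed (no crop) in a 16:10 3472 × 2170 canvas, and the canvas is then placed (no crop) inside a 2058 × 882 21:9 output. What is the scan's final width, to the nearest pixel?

1176 px

4×3 in 3472×2170: fills the height, so the scan is 2893.33 × 2170.00.
16:10 in 2058×882: fills the height, so the intermediate becomes 1411.20 × 882.00 — a scale of ×0.4065.
The scan scales with it: width 2893.33 × 0.4065 ≈ 1176.00.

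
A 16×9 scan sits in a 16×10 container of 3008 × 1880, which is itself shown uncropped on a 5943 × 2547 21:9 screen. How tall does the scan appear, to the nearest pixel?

16×9 in 3008×1880: fills the width, so the scan is 3008.00 × 1692.00.
Second fit — the 16×10 canvas into 5943×2547 spans the height: 4075.20 × 2547.00 (×1.3548 from 3008×1880).
The scan scales with it: height 1692.00 × 1.3548 ≈ 2292.30.

2292 px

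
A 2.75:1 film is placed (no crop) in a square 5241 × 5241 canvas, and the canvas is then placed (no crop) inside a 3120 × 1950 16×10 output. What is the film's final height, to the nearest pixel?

2.75:1 in 5241×5241: fills the width, so the film is 5241.00 × 1905.82.
Second fit — the square canvas into 3120×1950 spans the height: 1950.00 × 1950.00 (×0.3721 from 5241×5241).
Applying the same ×0.3721: 1905.82 → 709.09.

709 px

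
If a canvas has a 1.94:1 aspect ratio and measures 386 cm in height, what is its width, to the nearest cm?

749 cm

386 × 1.940 = 748.84.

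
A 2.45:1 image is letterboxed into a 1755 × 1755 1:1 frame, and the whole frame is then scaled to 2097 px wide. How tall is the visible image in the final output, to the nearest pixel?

856 px

At 1755×1755 the image is width-limited, so height = 1755 / 2.450 ≈ 716.33 px.
The frame scales by 2097/1755 = 1.1949; 716.33 × 1.1949 ≈ 855.92 px.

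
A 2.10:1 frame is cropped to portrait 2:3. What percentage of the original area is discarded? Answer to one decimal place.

68.3%

portrait 2:3 is narrower than 2.10:1, so the crop keeps the full height and trims the width.
Fraction kept = (0.667)/(2.100) ≈ 31.75%, so 68.25% is lost.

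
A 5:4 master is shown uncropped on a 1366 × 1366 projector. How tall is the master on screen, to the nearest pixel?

Since 1.250 > 1.000, the master is width-limited.
That makes the image 1092.80 px tall (1366 × 4/5).

1093 px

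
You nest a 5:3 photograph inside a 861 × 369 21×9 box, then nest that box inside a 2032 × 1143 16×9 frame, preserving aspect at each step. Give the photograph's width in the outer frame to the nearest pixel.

1451 px

5:3 in 861×369: fills the height, so the photograph is 615.00 × 369.00.
The 21×9 canvas is width-limited in 2032×1143, giving 2032.00 × 870.86; scale factor 2.3600.
Applying the same ×2.3600: 615.00 → 1451.43.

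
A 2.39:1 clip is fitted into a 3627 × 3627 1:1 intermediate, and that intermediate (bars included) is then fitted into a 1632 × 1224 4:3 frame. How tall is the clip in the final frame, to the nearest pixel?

First fit — 2.39:1 into 3627×3627 spans the width: 3627.00 × 1517.57.
The 1:1 canvas is height-limited in 1632×1224, giving 1224.00 × 1224.00; scale factor 0.3375.
Applying the same ×0.3375: 1517.57 → 512.13.

512 px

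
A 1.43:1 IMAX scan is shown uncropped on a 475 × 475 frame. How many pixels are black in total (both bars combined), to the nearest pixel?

1.43:1 IMAX is wider than square, so it spans the full width.
Content height = 475 / 1.430 ≈ 332.1678 px.
Black = 475 − 332.1678 = 142.8322 px.
Bar area = 142.8322 × 475 ≈ 67845 px.

67845 pixels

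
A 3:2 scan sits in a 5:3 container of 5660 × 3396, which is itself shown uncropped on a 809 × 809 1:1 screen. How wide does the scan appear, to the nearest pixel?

728 px

Inside the 5660×3396 canvas the scan is height-limited at 5094.00 × 3396.00.
5:3 in 809×809: fills the width, so the intermediate becomes 809.00 × 485.40 — a scale of ×0.1429.
So the scan's width is 5094.00 × 0.1429 ≈ 728.10.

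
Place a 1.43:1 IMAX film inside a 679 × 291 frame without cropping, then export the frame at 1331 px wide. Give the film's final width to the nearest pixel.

816 px

At 679×291 the film is height-limited, so width = 291 × 1.430 ≈ 416.13 px.
Scaling 679 → 1331 is ×1.9602, so the width becomes 416.13 × 1.9602 ≈ 815.71 px.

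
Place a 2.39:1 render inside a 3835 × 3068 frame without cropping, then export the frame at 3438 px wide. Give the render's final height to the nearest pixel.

Fitted into 3835×3068, the render spans the width; its height is 3835 / 2.390 ≈ 1604.60 px.
Resizing to 3438 px wide multiplies everything by 0.8965: 1604.60 → 1438.49 px.

1438 px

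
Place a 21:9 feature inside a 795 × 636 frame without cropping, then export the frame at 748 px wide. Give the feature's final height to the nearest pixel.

In the 795×636 frame the feature fills the width: height = 795 × 9/21 ≈ 340.71 px.
Scaling 795 → 748 is ×0.9409, so the height becomes 340.71 × 0.9409 ≈ 320.57 px.

321 px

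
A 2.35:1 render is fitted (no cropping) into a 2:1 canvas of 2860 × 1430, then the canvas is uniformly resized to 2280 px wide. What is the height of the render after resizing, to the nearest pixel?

970 px

In the 2860×1430 frame the render fills the width: height = 2860 / 2.350 ≈ 1217.02 px.
The frame scales by 2280/2860 = 0.7972; 1217.02 × 0.7972 ≈ 970.21 px.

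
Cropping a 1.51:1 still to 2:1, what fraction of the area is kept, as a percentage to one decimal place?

75.5%

Going from 1.51:1 to 2:1 means cutting height while keeping width.
Fraction kept = (1.510)/(2.000) ≈ 75.50%.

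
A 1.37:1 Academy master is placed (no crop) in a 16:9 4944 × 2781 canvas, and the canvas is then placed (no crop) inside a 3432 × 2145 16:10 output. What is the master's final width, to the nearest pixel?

2645 px

1.37:1 Academy in 4944×2781: fills the height, so the master is 3809.97 × 2781.00.
The 16:9 canvas is width-limited in 3432×2145, giving 3432.00 × 1930.50; scale factor 0.6942.
So the master's width is 3809.97 × 0.6942 ≈ 2644.78.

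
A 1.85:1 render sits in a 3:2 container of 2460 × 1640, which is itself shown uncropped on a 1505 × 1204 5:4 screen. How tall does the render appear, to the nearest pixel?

First fit — 1.85:1 into 2460×1640 spans the width: 2460.00 × 1329.73.
3:2 in 1505×1204: fills the width, so the intermediate becomes 1505.00 × 1003.33 — a scale of ×0.6118.
Applying the same ×0.6118: 1329.73 → 813.51.

814 px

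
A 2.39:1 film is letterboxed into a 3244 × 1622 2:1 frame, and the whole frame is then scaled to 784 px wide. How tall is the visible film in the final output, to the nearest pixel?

At 3244×1622 the film is width-limited, so height = 3244 / 2.390 ≈ 1357.32 px.
Resizing to 784 px wide multiplies everything by 0.2417: 1357.32 → 328.03 px.

328 px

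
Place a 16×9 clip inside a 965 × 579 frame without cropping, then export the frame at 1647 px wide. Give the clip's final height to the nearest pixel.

926 px

In the 965×579 frame the clip fills the width: height = 965 × 9/16 ≈ 542.81 px.
The frame scales by 1647/965 = 1.7067; 542.81 × 1.7067 ≈ 926.44 px.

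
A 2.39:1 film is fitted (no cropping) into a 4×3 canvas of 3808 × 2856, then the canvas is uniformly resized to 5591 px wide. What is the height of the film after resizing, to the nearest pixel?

In the 3808×2856 frame the film fills the width: height = 3808 / 2.390 ≈ 1593.31 px.
Scaling 3808 → 5591 is ×1.4682, so the height becomes 1593.31 × 1.4682 ≈ 2339.33 px.

2339 px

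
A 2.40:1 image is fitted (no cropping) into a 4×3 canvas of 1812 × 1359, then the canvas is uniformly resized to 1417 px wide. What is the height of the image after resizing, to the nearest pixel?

At 1812×1359 the image is width-limited, so height = 1812 / 2.400 ≈ 755.00 px.
Scaling 1812 → 1417 is ×0.7820, so the height becomes 755.00 × 0.7820 ≈ 590.42 px.

590 px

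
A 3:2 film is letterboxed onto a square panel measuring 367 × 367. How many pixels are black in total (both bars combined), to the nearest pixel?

44896 pixels

3:2 (1.500) > square (1.000), so the film fills the width.
Content height = 367 × 2/3 ≈ 244.6667 px.
Black = 367 − 244.6667 = 122.3333 px.
Bar area = 122.3333 × 367 ≈ 44896 px.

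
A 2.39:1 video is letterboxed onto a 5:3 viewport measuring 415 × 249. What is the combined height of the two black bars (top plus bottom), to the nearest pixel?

2.39:1 is wider than 5:3, so it spans the full width.
That makes the image 173.64 px tall (415 / 2.390).
Leftover height: 249 − 173.64 = 75.36 px.

75 px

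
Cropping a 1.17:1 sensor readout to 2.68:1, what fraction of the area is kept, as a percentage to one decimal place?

Going from 1.17:1 to 2.68:1 means cutting height while keeping width.
Area ratio = (1.170)/(2.680) = 43.66% retained.

43.7%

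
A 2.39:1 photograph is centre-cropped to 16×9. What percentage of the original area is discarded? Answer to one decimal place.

Going from 2.39:1 to 16×9 means cutting width while keeping height.
(1.778)/(2.390) ≈ 0.744 of the area survives, leaving 25.62% discarded.

25.6%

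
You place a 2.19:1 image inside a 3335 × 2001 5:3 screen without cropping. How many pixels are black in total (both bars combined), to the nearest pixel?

2.19:1 (2.190) > 5:3 (1.667), so the image fills the width.
That makes the image 1522.8311 px tall (3335 / 2.190).
Leftover height: 2001 − 1522.8311 = 478.1689 px.
Bar area = 478.1689 × 3335 ≈ 1594693 px.

1594693 pixels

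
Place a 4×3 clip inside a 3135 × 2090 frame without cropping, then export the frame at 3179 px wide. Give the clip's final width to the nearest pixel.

2826 px

In the 3135×2090 frame the clip fills the height: width = 2090 × 4/3 ≈ 2786.67 px.
The frame scales by 3179/3135 = 1.0140; 2786.67 × 1.0140 ≈ 2825.78 px.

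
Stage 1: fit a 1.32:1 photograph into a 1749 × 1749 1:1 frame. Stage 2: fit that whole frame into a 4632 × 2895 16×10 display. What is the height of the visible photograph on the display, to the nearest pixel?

First fit — 1.32:1 into 1749×1749 spans the width: 1749.00 × 1325.00.
The 1:1 canvas is height-limited in 4632×2895, giving 2895.00 × 2895.00; scale factor 1.6552.
So the photograph's height is 1325.00 × 1.6552 ≈ 2193.18.

2193 px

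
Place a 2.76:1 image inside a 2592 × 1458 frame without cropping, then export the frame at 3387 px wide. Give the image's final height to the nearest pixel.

1227 px

Fitted into 2592×1458, the image spans the width; its height is 2592 / 2.760 ≈ 939.13 px.
Scaling 2592 → 3387 is ×1.3067, so the height becomes 939.13 × 1.3067 ≈ 1227.17 px.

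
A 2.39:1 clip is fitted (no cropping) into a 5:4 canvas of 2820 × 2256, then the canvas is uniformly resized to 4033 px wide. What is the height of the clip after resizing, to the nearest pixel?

Fitted into 2820×2256, the clip spans the width; its height is 2820 / 2.390 ≈ 1179.92 px.
Resizing to 4033 px wide multiplies everything by 1.4301: 1179.92 → 1687.45 px.

1687 px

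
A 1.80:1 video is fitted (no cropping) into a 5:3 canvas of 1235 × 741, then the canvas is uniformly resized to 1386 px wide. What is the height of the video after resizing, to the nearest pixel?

At 1235×741 the video is width-limited, so height = 1235 / 1.800 ≈ 686.11 px.
Resizing to 1386 px wide multiplies everything by 1.1223: 686.11 → 770.00 px.

770 px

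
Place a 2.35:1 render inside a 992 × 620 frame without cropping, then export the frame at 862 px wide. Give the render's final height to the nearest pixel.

367 px

In the 992×620 frame the render fills the width: height = 992 / 2.350 ≈ 422.13 px.
Scaling 992 → 862 is ×0.8690, so the height becomes 422.13 × 0.8690 ≈ 366.81 px.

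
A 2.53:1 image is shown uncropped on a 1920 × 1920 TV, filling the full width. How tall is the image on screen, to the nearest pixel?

The image is 1920 / 2.530 ≈ 758.89 px tall.

759 px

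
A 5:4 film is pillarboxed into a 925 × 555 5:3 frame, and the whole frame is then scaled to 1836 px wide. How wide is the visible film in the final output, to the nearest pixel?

Fitted into 925×555, the film spans the height; its width is 555 × 5/4 ≈ 693.75 px.
Scaling 925 → 1836 is ×1.9849, so the width becomes 693.75 × 1.9849 ≈ 1377.00 px.

1377 px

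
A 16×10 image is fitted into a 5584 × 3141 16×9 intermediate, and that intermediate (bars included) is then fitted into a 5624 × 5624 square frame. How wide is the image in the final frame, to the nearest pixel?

First fit — 16×10 into 5584×3141 spans the height: 5025.60 × 3141.00.
The 16×9 canvas is width-limited in 5624×5624, giving 5624.00 × 3163.50; scale factor 1.0072.
So the image's width is 5025.60 × 1.0072 ≈ 5061.60.

5062 px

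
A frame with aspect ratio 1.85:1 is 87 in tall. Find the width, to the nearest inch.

161 in

At 1.85:1, 87 × 1.850 ≈ 160.95.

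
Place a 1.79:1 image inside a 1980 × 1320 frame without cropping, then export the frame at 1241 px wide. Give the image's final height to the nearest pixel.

At 1980×1320 the image is width-limited, so height = 1980 / 1.790 ≈ 1106.15 px.
The frame scales by 1241/1980 = 0.6268; 1106.15 × 0.6268 ≈ 693.30 px.

693 px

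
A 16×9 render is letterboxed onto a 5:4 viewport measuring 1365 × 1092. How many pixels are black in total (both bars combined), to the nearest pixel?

442516 pixels

Since 1.778 > 1.250, the render is width-limited.
Content height = 1365 × 9/16 ≈ 767.8125 px.
Leftover height: 1092 − 767.8125 = 324.1875 px.
Across the 1365-px span: 324.1875 × 1365 ≈ 442516 px.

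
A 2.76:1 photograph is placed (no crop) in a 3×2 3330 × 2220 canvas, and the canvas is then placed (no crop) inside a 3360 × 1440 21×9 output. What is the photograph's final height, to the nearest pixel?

2.76:1 in 3330×2220: fills the width, so the photograph is 3330.00 × 1206.52.
3×2 in 3360×1440: fills the height, so the intermediate becomes 2160.00 × 1440.00 — a scale of ×0.6486.
Applying the same ×0.6486: 1206.52 → 782.61.

783 px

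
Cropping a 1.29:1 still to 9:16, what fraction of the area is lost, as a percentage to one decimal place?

56.4%

9:16 is narrower than 1.29:1, so the crop keeps the full height and trims the width.
(0.562)/(1.290) ≈ 0.436 of the area survives, leaving 56.40% discarded.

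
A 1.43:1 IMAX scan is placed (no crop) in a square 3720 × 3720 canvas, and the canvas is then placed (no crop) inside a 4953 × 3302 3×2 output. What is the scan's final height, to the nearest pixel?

First fit — 1.43:1 IMAX into 3720×3720 spans the width: 3720.00 × 2601.40.
The square canvas is height-limited in 4953×3302, giving 3302.00 × 3302.00; scale factor 0.8876.
So the scan's height is 2601.40 × 0.8876 ≈ 2309.09.

2309 px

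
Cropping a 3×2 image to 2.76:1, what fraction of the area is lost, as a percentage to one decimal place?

45.7%

Going from 3×2 to 2.76:1 means cutting height while keeping width.
Area ratio = (1.500)/(2.760) = 54.35%; the remaining 45.65% is cropped out.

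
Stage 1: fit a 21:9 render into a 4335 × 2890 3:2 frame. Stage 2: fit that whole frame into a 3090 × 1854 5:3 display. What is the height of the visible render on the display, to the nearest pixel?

1192 px

Inside the 4335×2890 canvas the render is width-limited at 4335.00 × 1857.86.
Second fit — the 3:2 canvas into 3090×1854 spans the height: 2781.00 × 1854.00 (×0.6415 from 4335×2890).
The render scales with it: height 1857.86 × 0.6415 ≈ 1191.86.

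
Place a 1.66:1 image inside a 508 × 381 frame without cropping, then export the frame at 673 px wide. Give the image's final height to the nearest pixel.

At 508×381 the image is width-limited, so height = 508 / 1.660 ≈ 306.02 px.
Resizing to 673 px wide multiplies everything by 1.3248: 306.02 → 405.42 px.

405 px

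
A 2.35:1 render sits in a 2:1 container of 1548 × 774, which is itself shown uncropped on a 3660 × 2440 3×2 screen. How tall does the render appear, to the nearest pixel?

1557 px

2.35:1 in 1548×774: fills the width, so the render is 1548.00 × 658.72.
2:1 in 3660×2440: fills the width, so the intermediate becomes 3660.00 × 1830.00 — a scale of ×2.3643.
So the render's height is 658.72 × 2.3643 ≈ 1557.45.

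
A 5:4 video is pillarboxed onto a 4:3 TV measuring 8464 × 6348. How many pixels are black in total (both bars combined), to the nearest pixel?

5:4 (1.250) < 4:3 (1.333), so the video fills the height.
The video is 6348 × 5/4 ≈ 7935.0000 px wide.
Black = 8464 − 7935.0000 = 529.0000 px.
That's 529.0000 × 6348 ≈ 3358092 black pixels.

3358092 pixels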